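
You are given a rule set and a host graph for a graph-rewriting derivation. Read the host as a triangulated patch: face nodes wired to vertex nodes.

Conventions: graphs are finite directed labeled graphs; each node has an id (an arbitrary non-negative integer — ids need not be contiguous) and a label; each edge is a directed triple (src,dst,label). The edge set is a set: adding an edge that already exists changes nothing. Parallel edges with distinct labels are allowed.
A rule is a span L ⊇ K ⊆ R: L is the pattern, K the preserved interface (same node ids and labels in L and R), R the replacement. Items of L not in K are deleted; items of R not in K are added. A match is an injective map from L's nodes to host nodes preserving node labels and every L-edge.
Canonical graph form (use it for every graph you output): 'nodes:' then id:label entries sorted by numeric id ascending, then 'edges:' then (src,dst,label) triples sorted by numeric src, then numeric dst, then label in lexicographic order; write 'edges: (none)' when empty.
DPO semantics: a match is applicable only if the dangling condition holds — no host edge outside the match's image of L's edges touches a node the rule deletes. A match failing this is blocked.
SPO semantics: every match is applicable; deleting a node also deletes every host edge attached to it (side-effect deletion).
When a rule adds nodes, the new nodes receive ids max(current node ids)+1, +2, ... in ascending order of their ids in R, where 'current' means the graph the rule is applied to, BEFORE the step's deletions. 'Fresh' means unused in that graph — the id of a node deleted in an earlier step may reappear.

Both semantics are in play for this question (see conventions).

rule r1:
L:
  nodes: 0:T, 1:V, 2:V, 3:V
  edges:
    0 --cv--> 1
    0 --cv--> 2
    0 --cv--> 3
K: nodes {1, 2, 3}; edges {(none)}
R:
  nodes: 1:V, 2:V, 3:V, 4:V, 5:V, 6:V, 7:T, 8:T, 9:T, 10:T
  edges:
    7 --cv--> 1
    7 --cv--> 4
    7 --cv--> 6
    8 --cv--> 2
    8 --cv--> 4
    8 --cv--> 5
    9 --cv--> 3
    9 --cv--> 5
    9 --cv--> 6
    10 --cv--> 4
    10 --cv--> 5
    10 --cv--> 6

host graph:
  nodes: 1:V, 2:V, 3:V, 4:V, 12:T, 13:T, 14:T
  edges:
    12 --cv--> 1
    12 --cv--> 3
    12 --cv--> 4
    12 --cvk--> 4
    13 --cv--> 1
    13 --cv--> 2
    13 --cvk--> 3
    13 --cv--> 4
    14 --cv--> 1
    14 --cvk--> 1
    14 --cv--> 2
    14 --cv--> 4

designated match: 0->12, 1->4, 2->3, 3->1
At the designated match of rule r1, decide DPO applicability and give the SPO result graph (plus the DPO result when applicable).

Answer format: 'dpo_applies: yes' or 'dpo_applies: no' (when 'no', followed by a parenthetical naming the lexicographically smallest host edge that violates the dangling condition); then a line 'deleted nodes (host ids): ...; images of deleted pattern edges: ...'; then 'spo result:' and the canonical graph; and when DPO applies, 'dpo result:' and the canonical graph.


dpo_applies: no
(the rule deletes node 12, which keeps host edge (12,4,cvk) outside the match image — the dangling condition fails, DPO blocks; SPO proceeds and side-deletes such edges)
deleted nodes (host ids): 12; images of deleted pattern edges: (12,1,cv); (12,3,cv); (12,4,cv)
spo result:
nodes: 1:V, 2:V, 3:V, 4:V, 13:T, 14:T, 15:V, 16:V, 17:V, 18:T, 19:T, 20:T, 21:T
edges: (13,1,cv); (13,2,cv); (13,3,cvk); (13,4,cv); (14,1,cv); (14,1,cvk); (14,2,cv); (14,4,cv); (18,4,cv); (18,15,cv); (18,17,cv); (19,3,cv); (19,15,cv); (19,16,cv); (20,1,cv); (20,16,cv); (20,17,cv); (21,15,cv); (21,16,cv); (21,17,cv)


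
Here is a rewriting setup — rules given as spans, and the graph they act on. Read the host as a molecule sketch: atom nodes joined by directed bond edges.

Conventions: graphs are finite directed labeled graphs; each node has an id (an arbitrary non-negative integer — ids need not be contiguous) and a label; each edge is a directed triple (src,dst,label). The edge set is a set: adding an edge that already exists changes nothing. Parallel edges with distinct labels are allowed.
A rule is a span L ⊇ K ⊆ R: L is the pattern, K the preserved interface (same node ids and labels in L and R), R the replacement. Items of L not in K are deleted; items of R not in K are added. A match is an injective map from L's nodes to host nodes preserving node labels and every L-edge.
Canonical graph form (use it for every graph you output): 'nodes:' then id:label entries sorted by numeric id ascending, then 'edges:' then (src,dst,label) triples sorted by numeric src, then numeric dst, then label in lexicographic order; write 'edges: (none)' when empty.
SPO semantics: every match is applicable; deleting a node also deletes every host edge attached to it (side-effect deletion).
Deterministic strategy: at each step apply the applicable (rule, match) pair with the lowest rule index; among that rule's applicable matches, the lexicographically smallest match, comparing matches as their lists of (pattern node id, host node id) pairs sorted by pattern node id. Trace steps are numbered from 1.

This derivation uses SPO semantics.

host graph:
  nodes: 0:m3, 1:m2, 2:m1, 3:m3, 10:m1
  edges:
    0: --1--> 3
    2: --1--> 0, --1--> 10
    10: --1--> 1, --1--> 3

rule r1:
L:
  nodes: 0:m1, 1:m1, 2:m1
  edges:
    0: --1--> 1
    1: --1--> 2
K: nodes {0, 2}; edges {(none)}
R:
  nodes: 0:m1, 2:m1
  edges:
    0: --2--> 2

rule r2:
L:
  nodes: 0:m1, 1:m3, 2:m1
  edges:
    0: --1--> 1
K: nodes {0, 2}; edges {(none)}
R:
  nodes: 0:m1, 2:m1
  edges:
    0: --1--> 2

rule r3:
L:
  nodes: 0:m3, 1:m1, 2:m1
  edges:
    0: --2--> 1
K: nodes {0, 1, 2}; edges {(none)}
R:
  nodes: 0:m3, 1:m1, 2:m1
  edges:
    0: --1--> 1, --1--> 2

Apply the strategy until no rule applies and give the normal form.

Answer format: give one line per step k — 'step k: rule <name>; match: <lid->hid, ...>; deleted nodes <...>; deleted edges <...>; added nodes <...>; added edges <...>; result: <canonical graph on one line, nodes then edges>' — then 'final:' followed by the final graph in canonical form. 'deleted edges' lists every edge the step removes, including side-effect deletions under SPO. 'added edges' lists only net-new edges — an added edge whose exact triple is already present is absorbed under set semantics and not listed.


step 1: rule r2; match: 0->2, 1->0, 2->10; deleted nodes 0; deleted edges (0,3,1); (2,0,1); added nodes (none); added edges (none); result: nodes: 1:m2, 2:m1, 3:m3, 10:m1 edges: (2,10,1); (10,1,1); (10,3,1)
step 2: rule r2; match: 0->10, 1->3, 2->2; deleted nodes 3; deleted edges (10,3,1); added nodes (none); added edges (10,2,1); result: nodes: 1:m2, 2:m1, 10:m1 edges: (2,10,1); (10,1,1); (10,2,1)
final:
nodes: 1:m2, 2:m1, 10:m1
edges: (2,10,1); (10,1,1); (10,2,1)


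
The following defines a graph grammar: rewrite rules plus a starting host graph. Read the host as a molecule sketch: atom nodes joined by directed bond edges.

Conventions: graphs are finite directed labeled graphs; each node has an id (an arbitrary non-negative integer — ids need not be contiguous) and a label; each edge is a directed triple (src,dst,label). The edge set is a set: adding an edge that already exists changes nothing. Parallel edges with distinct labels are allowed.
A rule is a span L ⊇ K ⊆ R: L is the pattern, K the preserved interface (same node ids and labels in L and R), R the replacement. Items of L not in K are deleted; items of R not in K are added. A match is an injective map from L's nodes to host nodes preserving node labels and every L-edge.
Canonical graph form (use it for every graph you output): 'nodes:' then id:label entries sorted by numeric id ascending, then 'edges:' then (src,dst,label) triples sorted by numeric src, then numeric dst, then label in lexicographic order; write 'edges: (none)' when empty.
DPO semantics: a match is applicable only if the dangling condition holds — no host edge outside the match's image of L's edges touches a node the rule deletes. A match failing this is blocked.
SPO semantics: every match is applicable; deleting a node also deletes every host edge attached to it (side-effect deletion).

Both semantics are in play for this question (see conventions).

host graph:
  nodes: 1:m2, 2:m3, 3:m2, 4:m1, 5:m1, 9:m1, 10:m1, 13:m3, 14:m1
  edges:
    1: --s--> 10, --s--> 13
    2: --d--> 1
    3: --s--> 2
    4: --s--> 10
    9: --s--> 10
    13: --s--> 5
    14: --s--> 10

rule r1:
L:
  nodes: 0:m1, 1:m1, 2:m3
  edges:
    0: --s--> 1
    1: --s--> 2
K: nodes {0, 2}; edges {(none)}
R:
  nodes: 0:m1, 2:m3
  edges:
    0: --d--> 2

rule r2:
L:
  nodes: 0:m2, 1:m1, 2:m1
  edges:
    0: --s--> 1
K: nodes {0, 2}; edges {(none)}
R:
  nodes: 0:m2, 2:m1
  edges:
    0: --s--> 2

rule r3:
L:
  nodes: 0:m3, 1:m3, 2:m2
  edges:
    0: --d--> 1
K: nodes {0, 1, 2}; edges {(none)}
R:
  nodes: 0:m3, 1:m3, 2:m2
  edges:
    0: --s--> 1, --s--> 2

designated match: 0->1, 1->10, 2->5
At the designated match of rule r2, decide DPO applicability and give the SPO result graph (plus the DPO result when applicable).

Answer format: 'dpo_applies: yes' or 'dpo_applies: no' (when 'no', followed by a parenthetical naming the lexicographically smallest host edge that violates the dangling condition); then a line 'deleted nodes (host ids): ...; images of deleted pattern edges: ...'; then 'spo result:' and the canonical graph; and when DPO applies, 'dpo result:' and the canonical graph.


dpo_applies: no
(the rule deletes node 10, which keeps host edge (4,10,s) outside the match image — the dangling condition fails, DPO blocks; SPO proceeds and side-deletes such edges)
deleted nodes (host ids): 10; images of deleted pattern edges: (1,10,s)
spo result:
nodes: 1:m2, 2:m3, 3:m2, 4:m1, 5:m1, 9:m1, 13:m3, 14:m1
edges: (1,5,s); (1,13,s); (2,1,d); (3,2,s); (13,5,s)


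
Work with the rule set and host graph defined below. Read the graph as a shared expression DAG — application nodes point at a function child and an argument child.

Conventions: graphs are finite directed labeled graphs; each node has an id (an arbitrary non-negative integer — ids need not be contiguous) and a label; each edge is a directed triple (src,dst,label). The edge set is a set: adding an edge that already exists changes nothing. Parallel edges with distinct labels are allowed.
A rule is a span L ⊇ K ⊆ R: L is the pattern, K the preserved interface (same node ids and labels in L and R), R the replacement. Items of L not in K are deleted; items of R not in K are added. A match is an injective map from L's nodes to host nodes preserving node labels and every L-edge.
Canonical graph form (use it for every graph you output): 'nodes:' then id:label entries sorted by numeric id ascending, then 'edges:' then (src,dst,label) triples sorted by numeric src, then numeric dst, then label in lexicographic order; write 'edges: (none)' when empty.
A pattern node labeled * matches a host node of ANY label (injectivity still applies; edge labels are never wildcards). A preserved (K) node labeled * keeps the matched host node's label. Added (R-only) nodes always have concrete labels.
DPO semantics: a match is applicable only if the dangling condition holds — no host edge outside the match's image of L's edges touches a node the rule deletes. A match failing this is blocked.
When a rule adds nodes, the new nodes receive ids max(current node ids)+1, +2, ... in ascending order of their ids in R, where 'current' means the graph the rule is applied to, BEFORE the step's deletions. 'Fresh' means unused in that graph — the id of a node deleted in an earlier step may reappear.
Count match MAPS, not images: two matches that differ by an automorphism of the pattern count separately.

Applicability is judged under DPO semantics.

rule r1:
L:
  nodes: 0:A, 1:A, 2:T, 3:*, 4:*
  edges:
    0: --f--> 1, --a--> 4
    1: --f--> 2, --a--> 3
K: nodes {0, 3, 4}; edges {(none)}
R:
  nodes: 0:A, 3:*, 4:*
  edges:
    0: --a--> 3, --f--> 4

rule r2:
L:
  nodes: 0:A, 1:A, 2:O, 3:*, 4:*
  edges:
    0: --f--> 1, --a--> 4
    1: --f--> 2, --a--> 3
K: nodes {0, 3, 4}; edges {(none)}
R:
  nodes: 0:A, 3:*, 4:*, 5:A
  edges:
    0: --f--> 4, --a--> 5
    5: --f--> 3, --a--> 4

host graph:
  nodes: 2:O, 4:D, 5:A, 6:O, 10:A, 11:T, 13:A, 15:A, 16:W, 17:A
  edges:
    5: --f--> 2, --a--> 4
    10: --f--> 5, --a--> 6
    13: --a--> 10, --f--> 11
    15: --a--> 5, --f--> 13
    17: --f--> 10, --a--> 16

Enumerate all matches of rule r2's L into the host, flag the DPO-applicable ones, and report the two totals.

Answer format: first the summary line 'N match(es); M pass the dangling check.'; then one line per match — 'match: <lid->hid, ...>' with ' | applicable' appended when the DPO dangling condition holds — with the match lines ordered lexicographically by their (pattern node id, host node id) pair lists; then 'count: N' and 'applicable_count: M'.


1 match(es); 0 pass the dangling check.
match: 0->10, 1->5, 2->2, 3->4, 4->6
count: 1
applicable_count: 0


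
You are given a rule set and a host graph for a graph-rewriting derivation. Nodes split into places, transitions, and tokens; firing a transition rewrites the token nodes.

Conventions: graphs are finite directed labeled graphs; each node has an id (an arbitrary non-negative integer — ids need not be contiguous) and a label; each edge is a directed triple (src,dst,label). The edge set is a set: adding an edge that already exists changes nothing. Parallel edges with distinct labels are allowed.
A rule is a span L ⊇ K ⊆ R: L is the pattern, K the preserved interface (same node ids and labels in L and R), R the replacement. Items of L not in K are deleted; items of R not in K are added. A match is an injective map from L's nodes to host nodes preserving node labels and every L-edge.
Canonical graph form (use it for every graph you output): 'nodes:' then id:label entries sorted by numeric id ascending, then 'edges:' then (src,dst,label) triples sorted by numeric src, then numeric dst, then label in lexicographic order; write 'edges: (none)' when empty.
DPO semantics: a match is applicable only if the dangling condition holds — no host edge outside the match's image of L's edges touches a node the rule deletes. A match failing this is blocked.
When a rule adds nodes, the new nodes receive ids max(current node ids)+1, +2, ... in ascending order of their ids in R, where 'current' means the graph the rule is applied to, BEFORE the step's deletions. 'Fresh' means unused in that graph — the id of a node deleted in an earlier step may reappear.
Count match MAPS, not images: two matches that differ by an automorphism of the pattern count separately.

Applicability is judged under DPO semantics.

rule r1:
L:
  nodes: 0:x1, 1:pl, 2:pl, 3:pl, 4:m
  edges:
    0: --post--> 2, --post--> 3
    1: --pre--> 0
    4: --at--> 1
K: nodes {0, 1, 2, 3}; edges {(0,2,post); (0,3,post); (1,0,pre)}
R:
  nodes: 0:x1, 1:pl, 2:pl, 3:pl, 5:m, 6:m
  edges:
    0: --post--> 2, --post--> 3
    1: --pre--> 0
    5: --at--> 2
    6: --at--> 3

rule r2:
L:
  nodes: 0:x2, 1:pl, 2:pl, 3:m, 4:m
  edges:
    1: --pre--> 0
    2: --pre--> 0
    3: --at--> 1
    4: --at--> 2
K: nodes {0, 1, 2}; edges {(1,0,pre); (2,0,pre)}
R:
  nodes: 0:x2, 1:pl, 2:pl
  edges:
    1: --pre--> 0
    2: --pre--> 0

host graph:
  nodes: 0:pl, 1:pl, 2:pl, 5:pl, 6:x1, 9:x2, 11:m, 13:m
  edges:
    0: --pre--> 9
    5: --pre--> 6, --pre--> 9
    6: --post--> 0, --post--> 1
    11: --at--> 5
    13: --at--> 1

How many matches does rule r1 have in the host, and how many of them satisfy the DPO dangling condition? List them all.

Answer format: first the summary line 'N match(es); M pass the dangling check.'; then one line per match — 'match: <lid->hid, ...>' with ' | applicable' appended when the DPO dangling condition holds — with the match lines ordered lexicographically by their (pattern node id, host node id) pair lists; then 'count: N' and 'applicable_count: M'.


2 match(es); 2 pass the dangling check.
match: 0->6, 1->5, 2->0, 3->1, 4->11 | applicable
match: 0->6, 1->5, 2->1, 3->0, 4->11 | applicable
count: 2
applicable_count: 2


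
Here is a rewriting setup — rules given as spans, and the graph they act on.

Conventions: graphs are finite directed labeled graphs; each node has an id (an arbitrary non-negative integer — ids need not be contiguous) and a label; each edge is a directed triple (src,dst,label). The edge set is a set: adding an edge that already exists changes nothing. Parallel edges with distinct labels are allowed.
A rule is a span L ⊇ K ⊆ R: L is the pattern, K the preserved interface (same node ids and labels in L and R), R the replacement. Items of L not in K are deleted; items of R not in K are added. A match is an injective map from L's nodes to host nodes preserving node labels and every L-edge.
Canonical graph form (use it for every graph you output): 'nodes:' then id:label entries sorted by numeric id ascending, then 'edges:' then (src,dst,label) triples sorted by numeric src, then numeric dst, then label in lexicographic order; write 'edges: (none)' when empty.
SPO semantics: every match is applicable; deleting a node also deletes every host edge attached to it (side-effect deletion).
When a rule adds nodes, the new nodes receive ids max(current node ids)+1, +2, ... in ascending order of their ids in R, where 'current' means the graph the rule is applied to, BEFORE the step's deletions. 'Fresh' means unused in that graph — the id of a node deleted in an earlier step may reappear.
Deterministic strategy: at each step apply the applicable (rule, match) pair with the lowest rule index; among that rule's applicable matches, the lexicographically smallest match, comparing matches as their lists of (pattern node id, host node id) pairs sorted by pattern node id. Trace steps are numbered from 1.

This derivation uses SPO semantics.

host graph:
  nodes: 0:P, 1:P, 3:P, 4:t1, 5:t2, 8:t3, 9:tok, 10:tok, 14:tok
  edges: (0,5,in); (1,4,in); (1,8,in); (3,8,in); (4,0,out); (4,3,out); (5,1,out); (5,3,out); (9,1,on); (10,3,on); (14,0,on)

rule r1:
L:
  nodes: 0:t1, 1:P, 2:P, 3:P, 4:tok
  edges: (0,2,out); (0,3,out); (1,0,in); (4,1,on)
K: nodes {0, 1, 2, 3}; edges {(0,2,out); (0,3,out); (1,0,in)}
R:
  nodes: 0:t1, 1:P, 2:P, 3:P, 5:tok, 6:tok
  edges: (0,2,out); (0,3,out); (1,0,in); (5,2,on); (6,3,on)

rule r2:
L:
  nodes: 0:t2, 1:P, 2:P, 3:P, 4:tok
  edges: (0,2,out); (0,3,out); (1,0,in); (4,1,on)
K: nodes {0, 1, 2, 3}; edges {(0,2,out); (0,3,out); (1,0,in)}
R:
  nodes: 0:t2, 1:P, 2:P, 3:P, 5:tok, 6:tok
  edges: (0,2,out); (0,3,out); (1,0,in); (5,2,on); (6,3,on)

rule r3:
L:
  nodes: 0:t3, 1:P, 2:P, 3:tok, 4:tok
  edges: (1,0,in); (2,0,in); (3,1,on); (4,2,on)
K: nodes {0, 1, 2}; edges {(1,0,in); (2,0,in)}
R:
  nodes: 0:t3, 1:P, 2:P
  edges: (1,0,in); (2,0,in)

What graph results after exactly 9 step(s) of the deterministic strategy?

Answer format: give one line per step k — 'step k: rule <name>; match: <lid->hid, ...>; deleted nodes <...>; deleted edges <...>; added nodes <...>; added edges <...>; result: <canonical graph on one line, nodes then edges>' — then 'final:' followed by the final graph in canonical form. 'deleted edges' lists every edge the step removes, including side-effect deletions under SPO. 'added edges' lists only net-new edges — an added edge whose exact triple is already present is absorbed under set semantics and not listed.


step 1: rule r1; match: 0->4, 1->1, 2->0, 3->3, 4->9; deleted nodes 9; deleted edges (9,1,on); added nodes 15, 16; added edges (15,0,on); (16,3,on); result: nodes: 0:P, 1:P, 3:P, 4:t1, 5:t2, 8:t3, 10:tok, 14:tok, 15:tok, 16:tok edges: (0,5,in); (1,4,in); (1,8,in); (3,8,in); (4,0,out); (4,3,out); (5,1,out); (5,3,out); (10,3,on); (14,0,on); (15,0,on); (16,3,on)
step 2: rule r2; match: 0->5, 1->0, 2->1, 3->3, 4->14; deleted nodes 14; deleted edges (14,0,on); added nodes 17, 18; added edges (17,1,on); (18,3,on); result: nodes: 0:P, 1:P, 3:P, 4:t1, 5:t2, 8:t3, 10:tok, 15:tok, 16:tok, 17:tok, 18:tok edges: (0,5,in); (1,4,in); (1,8,in); (3,8,in); (4,0,out); (4,3,out); (5,1,out); (5,3,out); (10,3,on); (15,0,on); (16,3,on); (17,1,on); (18,3,on)
step 3: rule r1; match: 0->4, 1->1, 2->0, 3->3, 4->17; deleted nodes 17; deleted edges (17,1,on); added nodes 19, 20; added edges (19,0,on); (20,3,on); result: nodes: 0:P, 1:P, 3:P, 4:t1, 5:t2, 8:t3, 10:tok, 15:tok, 16:tok, 18:tok, 19:tok, 20:tok edges: (0,5,in); (1,4,in); (1,8,in); (3,8,in); (4,0,out); (4,3,out); (5,1,out); (5,3,out); (10,3,on); (15,0,on); (16,3,on); (18,3,on); (19,0,on); (20,3,on)
step 4: rule r2; match: 0->5, 1->0, 2->1, 3->3, 4->15; deleted nodes 15; deleted edges (15,0,on); added nodes 21, 22; added edges (21,1,on); (22,3,on); result: nodes: 0:P, 1:P, 3:P, 4:t1, 5:t2, 8:t3, 10:tok, 16:tok, 18:tok, 19:tok, 20:tok, 21:tok, 22:tok edges: (0,5,in); (1,4,in); (1,8,in); (3,8,in); (4,0,out); (4,3,out); (5,1,out); (5,3,out); (10,3,on); (16,3,on); (18,3,on); (19,0,on); (20,3,on); (21,1,on); (22,3,on)
step 5: rule r1; match: 0->4, 1->1, 2->0, 3->3, 4->21; deleted nodes 21; deleted edges (21,1,on); added nodes 23, 24; added edges (23,0,on); (24,3,on); result: nodes: 0:P, 1:P, 3:P, 4:t1, 5:t2, 8:t3, 10:tok, 16:tok, 18:tok, 19:tok, 20:tok, 22:tok, 23:tok, 24:tok edges: (0,5,in); (1,4,in); (1,8,in); (3,8,in); (4,0,out); (4,3,out); (5,1,out); (5,3,out); (10,3,on); (16,3,on); (18,3,on); (19,0,on); (20,3,on); (22,3,on); (23,0,on); (24,3,on)
step 6: rule r2; match: 0->5, 1->0, 2->1, 3->3, 4->19; deleted nodes 19; deleted edges (19,0,on); added nodes 25, 26; added edges (25,1,on); (26,3,on); result: nodes: 0:P, 1:P, 3:P, 4:t1, 5:t2, 8:t3, 10:tok, 16:tok, 18:tok, 20:tok, 22:tok, 23:tok, 24:tok, 25:tok, 26:tok edges: (0,5,in); (1,4,in); (1,8,in); (3,8,in); (4,0,out); (4,3,out); (5,1,out); (5,3,out); (10,3,on); (16,3,on); (18,3,on); (20,3,on); (22,3,on); (23,0,on); (24,3,on); (25,1,on); (26,3,on)
step 7: rule r1; match: 0->4, 1->1, 2->0, 3->3, 4->25; deleted nodes 25; deleted edges (25,1,on); added nodes 27, 28; added edges (27,0,on); (28,3,on); result: nodes: 0:P, 1:P, 3:P, 4:t1, 5:t2, 8:t3, 10:tok, 16:tok, 18:tok, 20:tok, 22:tok, 23:tok, 24:tok, 26:tok, 27:tok, 28:tok edges: (0,5,in); (1,4,in); (1,8,in); (3,8,in); (4,0,out); (4,3,out); (5,1,out); (5,3,out); (10,3,on); (16,3,on); (18,3,on); (20,3,on); (22,3,on); (23,0,on); (24,3,on); (26,3,on); (27,0,on); (28,3,on)
step 8: rule r2; match: 0->5, 1->0, 2->1, 3->3, 4->23; deleted nodes 23; deleted edges (23,0,on); added nodes 29, 30; added edges (29,1,on); (30,3,on); result: nodes: 0:P, 1:P, 3:P, 4:t1, 5:t2, 8:t3, 10:tok, 16:tok, 18:tok, 20:tok, 22:tok, 24:tok, 26:tok, 27:tok, 28:tok, 29:tok, 30:tok edges: (0,5,in); (1,4,in); (1,8,in); (3,8,in); (4,0,out); (4,3,out); (5,1,out); (5,3,out); (10,3,on); (16,3,on); (18,3,on); (20,3,on); (22,3,on); (24,3,on); (26,3,on); (27,0,on); (28,3,on); (29,1,on); (30,3,on)
step 9: rule r1; match: 0->4, 1->1, 2->0, 3->3, 4->29; deleted nodes 29; deleted edges (29,1,on); added nodes 31, 32; added edges (31,0,on); (32,3,on); result: nodes: 0:P, 1:P, 3:P, 4:t1, 5:t2, 8:t3, 10:tok, 16:tok, 18:tok, 20:tok, 22:tok, 24:tok, 26:tok, 27:tok, 28:tok, 30:tok, 31:tok, 32:tok edges: (0,5,in); (1,4,in); (1,8,in); (3,8,in); (4,0,out); (4,3,out); (5,1,out); (5,3,out); (10,3,on); (16,3,on); (18,3,on); (20,3,on); (22,3,on); (24,3,on); (26,3,on); (27,0,on); (28,3,on); (30,3,on); (31,0,on); (32,3,on)
final:
nodes: 0:P, 1:P, 3:P, 4:t1, 5:t2, 8:t3, 10:tok, 16:tok, 18:tok, 20:tok, 22:tok, 24:tok, 26:tok, 27:tok, 28:tok, 30:tok, 31:tok, 32:tok
edges: (0,5,in); (1,4,in); (1,8,in); (3,8,in); (4,0,out); (4,3,out); (5,1,out); (5,3,out); (10,3,on); (16,3,on); (18,3,on); (20,3,on); (22,3,on); (24,3,on); (26,3,on); (27,0,on); (28,3,on); (30,3,on); (31,0,on); (32,3,on)


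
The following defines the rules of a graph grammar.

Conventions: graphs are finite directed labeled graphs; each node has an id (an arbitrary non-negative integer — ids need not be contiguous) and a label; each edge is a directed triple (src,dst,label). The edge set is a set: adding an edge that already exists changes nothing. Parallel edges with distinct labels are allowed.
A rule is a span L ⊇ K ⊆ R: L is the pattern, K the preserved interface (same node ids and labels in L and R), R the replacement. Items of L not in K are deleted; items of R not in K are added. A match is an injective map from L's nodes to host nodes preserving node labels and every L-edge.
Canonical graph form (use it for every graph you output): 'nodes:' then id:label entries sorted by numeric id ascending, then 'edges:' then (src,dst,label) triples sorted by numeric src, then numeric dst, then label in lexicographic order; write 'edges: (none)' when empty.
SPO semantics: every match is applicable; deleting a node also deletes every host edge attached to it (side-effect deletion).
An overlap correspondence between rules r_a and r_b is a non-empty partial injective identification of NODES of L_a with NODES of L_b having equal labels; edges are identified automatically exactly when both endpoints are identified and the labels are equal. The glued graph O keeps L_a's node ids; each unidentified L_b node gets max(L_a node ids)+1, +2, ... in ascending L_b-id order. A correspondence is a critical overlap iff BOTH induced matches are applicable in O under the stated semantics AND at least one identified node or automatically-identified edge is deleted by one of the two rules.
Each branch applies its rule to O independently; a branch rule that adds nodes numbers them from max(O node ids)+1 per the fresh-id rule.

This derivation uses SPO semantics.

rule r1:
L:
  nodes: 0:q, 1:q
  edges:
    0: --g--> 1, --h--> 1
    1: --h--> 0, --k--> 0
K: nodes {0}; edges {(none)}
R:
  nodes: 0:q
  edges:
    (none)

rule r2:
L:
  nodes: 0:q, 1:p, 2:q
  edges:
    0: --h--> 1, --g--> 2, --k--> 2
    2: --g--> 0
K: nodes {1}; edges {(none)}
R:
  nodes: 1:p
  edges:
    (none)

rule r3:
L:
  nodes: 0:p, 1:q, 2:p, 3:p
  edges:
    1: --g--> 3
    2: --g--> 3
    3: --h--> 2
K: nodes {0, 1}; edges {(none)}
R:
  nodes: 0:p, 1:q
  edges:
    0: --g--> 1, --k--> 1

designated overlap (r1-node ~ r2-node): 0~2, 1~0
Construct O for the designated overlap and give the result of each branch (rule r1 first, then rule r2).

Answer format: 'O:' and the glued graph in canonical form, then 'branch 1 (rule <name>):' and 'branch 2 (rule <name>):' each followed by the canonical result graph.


O:
nodes: 0:q, 1:q, 2:p
edges: (0,1,g); (0,1,h); (1,0,g); (1,0,h); (1,0,k); (1,2,h)
branch 1 (rule r1):
nodes: 0:q, 2:p
edges: (none)
branch 2 (rule r2):
nodes: 2:p
edges: (none)


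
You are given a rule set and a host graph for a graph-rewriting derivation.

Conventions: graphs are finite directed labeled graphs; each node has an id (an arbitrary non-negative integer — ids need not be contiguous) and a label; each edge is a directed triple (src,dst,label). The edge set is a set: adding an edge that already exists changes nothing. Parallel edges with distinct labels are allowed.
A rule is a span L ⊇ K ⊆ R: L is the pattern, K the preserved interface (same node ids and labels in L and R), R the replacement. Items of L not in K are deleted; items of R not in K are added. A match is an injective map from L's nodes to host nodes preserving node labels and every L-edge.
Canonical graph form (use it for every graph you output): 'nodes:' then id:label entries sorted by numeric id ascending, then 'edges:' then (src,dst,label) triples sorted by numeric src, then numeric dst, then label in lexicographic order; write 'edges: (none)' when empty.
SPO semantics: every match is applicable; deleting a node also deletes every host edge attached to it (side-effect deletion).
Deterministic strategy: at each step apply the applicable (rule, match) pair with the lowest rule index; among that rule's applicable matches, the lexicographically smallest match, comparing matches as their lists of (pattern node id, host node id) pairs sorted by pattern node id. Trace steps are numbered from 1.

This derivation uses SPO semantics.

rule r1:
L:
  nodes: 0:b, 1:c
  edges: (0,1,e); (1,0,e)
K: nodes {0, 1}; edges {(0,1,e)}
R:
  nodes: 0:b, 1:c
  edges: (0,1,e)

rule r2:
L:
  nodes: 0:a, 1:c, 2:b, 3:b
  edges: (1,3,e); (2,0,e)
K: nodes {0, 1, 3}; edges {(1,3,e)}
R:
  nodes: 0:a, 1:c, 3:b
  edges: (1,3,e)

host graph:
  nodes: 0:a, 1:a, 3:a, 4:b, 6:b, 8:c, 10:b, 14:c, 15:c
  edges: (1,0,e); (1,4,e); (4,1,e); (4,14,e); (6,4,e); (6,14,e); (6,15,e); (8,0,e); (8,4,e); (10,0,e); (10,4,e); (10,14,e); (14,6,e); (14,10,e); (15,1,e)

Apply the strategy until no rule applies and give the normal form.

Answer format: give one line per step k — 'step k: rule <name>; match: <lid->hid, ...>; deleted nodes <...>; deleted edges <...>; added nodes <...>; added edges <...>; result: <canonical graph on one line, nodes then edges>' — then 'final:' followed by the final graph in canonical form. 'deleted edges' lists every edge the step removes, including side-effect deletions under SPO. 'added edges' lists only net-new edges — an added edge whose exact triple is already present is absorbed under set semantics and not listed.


step 1: rule r1; match: 0->6, 1->14; deleted nodes (none); deleted edges (14,6,e); added nodes (none); added edges (none); result: nodes: 0:a, 1:a, 3:a, 4:b, 6:b, 8:c, 10:b, 14:c, 15:c edges: (1,0,e); (1,4,e); (4,1,e); (4,14,e); (6,4,e); (6,14,e); (6,15,e); (8,0,e); (8,4,e); (10,0,e); (10,4,e); (10,14,e); (14,10,e); (15,1,e)
step 2: rule r1; match: 0->10, 1->14; deleted nodes (none); deleted edges (14,10,e); added nodes (none); added edges (none); result: nodes: 0:a, 1:a, 3:a, 4:b, 6:b, 8:c, 10:b, 14:c, 15:c edges: (1,0,e); (1,4,e); (4,1,e); (4,14,e); (6,4,e); (6,14,e); (6,15,e); (8,0,e); (8,4,e); (10,0,e); (10,4,e); (10,14,e); (15,1,e)
step 3: rule r2; match: 0->0, 1->8, 2->10, 3->4; deleted nodes 10; deleted edges (10,0,e); (10,4,e); (10,14,e); added nodes (none); added edges (none); result: nodes: 0:a, 1:a, 3:a, 4:b, 6:b, 8:c, 14:c, 15:c edges: (1,0,e); (1,4,e); (4,1,e); (4,14,e); (6,4,e); (6,14,e); (6,15,e); (8,0,e); (8,4,e); (15,1,e)
final:
nodes: 0:a, 1:a, 3:a, 4:b, 6:b, 8:c, 14:c, 15:c
edges: (1,0,e); (1,4,e); (4,1,e); (4,14,e); (6,4,e); (6,14,e); (6,15,e); (8,0,e); (8,4,e); (15,1,e)


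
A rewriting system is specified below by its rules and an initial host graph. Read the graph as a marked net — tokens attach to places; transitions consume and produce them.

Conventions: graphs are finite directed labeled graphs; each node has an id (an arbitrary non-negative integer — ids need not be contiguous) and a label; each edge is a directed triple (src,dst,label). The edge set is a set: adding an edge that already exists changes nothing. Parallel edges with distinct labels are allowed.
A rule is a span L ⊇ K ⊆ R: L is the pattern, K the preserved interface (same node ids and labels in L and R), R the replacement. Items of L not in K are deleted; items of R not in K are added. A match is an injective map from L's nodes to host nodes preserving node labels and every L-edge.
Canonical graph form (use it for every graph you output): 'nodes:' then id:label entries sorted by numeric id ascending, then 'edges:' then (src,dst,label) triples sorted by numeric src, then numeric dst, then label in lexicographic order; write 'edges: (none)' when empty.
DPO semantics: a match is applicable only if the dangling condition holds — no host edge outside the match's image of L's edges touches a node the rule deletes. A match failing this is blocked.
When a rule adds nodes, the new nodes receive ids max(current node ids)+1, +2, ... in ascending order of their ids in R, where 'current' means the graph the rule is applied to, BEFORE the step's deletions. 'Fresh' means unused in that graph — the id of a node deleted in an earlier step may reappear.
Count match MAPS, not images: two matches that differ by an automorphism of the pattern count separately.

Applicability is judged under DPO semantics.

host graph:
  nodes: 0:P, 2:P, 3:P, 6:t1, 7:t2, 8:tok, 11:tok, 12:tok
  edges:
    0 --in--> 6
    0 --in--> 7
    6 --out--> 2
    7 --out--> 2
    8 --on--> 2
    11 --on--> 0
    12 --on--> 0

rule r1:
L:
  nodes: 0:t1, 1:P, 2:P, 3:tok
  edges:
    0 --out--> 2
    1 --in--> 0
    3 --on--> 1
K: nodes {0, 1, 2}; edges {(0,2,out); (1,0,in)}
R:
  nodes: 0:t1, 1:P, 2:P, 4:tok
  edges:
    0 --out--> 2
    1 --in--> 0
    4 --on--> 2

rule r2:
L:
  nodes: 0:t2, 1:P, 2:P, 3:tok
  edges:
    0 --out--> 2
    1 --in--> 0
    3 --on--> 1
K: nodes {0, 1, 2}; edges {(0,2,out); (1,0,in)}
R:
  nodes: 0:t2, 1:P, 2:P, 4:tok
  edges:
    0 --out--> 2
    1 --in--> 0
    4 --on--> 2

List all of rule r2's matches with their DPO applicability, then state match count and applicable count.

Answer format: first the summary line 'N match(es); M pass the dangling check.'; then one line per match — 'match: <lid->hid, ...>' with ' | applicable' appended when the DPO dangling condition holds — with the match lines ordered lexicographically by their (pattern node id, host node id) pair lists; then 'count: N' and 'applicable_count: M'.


2 match(es); 2 pass the dangling check.
match: 0->7, 1->0, 2->2, 3->11 | applicable
match: 0->7, 1->0, 2->2, 3->12 | applicable
count: 2
applicable_count: 2


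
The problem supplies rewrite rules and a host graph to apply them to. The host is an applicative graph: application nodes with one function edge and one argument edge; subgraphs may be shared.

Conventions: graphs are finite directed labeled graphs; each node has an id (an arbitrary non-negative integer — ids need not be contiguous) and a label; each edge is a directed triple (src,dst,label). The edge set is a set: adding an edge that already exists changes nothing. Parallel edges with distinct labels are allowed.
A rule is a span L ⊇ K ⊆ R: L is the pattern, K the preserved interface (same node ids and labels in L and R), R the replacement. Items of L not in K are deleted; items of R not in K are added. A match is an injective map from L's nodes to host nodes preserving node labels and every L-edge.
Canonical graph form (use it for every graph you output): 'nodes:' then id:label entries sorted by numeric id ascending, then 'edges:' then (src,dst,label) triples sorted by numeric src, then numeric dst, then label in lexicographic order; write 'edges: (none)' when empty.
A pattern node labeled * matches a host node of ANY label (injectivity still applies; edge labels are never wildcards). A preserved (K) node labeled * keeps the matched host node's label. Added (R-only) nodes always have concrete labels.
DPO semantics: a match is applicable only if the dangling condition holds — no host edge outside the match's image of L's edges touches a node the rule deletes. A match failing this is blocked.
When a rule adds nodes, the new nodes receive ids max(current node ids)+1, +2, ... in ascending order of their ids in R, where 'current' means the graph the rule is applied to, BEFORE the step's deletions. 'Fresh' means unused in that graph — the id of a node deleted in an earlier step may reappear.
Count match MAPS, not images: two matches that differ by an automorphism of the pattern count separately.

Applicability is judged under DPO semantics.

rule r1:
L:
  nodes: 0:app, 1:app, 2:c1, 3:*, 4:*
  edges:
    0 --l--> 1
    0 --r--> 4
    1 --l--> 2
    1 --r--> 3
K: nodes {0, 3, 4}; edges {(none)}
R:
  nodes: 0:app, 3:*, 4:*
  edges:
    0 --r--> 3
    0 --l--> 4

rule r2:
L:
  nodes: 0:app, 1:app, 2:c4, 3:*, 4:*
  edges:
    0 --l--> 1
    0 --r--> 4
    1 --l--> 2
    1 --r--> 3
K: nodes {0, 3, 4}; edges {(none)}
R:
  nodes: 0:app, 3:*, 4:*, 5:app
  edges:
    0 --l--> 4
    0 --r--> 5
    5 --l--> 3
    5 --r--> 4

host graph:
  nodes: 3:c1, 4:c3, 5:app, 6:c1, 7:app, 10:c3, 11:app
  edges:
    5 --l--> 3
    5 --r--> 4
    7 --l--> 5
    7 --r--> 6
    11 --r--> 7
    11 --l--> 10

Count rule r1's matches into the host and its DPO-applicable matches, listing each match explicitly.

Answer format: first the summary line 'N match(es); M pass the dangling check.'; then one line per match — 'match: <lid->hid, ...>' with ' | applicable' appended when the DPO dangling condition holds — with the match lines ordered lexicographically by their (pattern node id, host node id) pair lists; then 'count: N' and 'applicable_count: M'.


1 match(es); 1 pass the dangling check.
match: 0->7, 1->5, 2->3, 3->4, 4->6 | applicable
count: 1
applicable_count: 1


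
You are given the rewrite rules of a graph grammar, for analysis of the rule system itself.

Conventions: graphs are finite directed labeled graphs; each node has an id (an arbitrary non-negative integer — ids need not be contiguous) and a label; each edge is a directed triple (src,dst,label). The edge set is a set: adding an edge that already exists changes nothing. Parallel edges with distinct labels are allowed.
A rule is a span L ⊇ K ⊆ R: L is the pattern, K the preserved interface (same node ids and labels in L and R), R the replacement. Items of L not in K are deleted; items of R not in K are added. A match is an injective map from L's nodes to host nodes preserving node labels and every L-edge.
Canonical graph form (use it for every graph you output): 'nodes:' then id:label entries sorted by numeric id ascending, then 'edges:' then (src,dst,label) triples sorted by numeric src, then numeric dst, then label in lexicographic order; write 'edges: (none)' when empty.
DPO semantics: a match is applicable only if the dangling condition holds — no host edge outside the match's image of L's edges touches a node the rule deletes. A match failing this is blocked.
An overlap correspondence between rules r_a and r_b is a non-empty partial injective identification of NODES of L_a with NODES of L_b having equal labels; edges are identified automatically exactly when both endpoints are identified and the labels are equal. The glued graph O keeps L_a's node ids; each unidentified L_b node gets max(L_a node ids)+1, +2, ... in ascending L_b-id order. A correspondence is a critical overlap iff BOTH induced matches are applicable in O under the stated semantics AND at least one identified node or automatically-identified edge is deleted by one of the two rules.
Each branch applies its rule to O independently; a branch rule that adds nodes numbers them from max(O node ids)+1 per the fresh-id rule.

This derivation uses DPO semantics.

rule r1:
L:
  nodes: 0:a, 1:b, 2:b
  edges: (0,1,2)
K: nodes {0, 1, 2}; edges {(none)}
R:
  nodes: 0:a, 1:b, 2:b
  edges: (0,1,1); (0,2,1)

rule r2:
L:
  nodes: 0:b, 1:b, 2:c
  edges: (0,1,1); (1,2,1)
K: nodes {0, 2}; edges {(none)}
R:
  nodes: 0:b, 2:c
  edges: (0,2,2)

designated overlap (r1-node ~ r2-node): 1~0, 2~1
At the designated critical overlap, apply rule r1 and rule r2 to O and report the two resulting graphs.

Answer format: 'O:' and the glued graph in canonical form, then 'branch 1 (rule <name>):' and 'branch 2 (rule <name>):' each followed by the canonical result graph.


O:
nodes: 0:a, 1:b, 2:b, 3:c
edges: (0,1,2); (1,2,1); (2,3,1)
branch 1 (rule r1):
nodes: 0:a, 1:b, 2:b, 3:c
edges: (0,1,1); (0,2,1); (1,2,1); (2,3,1)
branch 2 (rule r2):
nodes: 0:a, 1:b, 3:c
edges: (0,1,2); (1,3,2)


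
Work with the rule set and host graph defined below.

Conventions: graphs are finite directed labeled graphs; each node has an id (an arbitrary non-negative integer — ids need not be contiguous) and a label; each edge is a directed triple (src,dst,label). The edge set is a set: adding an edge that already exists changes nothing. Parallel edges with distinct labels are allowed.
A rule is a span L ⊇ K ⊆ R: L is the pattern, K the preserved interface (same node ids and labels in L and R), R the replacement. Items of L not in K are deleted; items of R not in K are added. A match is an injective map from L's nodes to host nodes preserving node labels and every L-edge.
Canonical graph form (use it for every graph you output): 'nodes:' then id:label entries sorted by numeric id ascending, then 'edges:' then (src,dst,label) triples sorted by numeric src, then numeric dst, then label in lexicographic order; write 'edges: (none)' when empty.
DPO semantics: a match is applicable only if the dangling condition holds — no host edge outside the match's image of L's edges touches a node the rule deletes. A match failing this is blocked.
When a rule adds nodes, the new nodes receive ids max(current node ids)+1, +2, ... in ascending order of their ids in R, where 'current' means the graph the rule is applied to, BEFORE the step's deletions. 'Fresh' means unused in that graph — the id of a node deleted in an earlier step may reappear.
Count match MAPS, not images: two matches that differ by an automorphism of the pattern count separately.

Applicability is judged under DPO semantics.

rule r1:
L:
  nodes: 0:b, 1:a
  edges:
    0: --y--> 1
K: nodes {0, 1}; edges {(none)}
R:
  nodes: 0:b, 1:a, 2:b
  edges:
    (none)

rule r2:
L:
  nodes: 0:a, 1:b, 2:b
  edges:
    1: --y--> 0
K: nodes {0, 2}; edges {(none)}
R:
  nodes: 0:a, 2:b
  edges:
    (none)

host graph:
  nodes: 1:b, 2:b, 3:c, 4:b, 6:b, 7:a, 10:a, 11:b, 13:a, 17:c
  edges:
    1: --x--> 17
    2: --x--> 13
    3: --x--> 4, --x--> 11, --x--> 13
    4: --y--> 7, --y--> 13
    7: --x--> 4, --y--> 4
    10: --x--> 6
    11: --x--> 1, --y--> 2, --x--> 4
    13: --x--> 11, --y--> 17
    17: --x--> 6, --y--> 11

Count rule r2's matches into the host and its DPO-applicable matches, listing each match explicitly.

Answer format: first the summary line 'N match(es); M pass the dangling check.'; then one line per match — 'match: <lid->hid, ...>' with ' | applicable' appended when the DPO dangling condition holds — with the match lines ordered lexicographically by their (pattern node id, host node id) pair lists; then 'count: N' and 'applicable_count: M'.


8 match(es); 0 pass the dangling check.
match: 0->7, 1->4, 2->1
match: 0->7, 1->4, 2->2
match: 0->7, 1->4, 2->6
match: 0->7, 1->4, 2->11
match: 0->13, 1->4, 2->1
match: 0->13, 1->4, 2->2
match: 0->13, 1->4, 2->6
match: 0->13, 1->4, 2->11
count: 8
applicable_count: 0
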